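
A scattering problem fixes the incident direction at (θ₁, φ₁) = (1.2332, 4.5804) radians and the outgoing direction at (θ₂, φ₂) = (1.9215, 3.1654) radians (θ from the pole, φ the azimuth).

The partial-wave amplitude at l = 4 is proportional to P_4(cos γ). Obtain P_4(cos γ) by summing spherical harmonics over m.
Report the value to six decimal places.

Summing Y*_{l m}(θ₁,φ₁)·Y_{l m}(θ₂,φ₂) over m ∈ [−4, 4]; prefactor 4π/(2·4+1) = 1.396263:
  term(m=-4) = (0.098046, -0.070469)   from Y*(Ω₁)=(0.303001, -0.176702), Y(Ω₂)=(0.342672, -0.032731)
  term(m=-3) = (0.055889, 0.110740)   from Y*(Ω₁)=(0.134325, 0.321315), Y(Ω₂)=(0.355272, -0.025418)
  term(m=-2) = (-0.003373, 0.001086)   from Y*(Ω₁)=(0.066717, -0.018033), Y(Ω₂)=(-0.051211, 0.002440)
  term(m=-1) = (-0.016991, -0.108173)   from Y*(Ω₁)=(0.043432, 0.327141), Y(Ω₂)=(-0.331711, 0.007899)
  term(m=+0) = (-0.000078, 0.000000)   from Y*(Ω₁)=(0.013757, -0.000000), Y(Ω₂)=(-0.005646, 0.000000)
  term(m=+1) = (-0.016991, 0.108173)   from Y*(Ω₁)=(-0.043432, 0.327141), Y(Ω₂)=(0.331711, 0.007899)
  term(m=+2) = (-0.003373, -0.001086)   from Y*(Ω₁)=(0.066717, 0.018033), Y(Ω₂)=(-0.051211, -0.002440)
  term(m=+3) = (0.055889, -0.110740)   from Y*(Ω₁)=(-0.134325, 0.321315), Y(Ω₂)=(-0.355272, -0.025418)
  term(m=+4) = (0.098046, 0.070469)   from Y*(Ω₁)=(0.303001, 0.176702), Y(Ω₂)=(0.342672, 0.032731)
Σ over m = (0.267066, -0.000000); ×(4π/9) → (0.372895, -0.000000). Real part: 0.372895

0.372895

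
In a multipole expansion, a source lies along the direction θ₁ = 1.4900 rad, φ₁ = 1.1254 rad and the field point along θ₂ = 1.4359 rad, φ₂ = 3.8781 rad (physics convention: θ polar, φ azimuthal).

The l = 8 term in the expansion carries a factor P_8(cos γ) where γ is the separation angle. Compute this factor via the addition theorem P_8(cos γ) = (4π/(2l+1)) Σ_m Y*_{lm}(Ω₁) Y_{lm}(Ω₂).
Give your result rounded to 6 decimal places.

Term-by-term m-sum for l=8 (normalisation 4π/17 = 0.739198):
  [-8]  conj(Y_{8,-8})(Ω₁) = (-0.458166, 0.205472) ; Y_{8,-8}(Ω₂) = (0.442954, 0.182662) ; Δ = (-0.240478, 0.007325)
  [-7]  conj(Y_{8,-7})(Ω₁) = (-0.003873, 0.162589) ; Y_{8,-7}(Ω₂) = (-0.111537, -0.234989) ; Δ = (0.038639, -0.017225)
  [-6]  conj(Y_{8,-6})(Ω₁) = (-0.297049, -0.150598) ; Y_{8,-6}(Ω₂) = (0.075087, -0.248584) ; Δ = (-0.059741, 0.062534)
  [-5]  conj(Y_{8,-5})(Ω₁) = (-0.148470, 0.114324) ; Y_{8,-5}(Ω₂) = (-0.244391, 0.146809) ; Δ = (0.019501, -0.049737)
  [-4]  conj(Y_{8,-4})(Ω₁) = (-0.058223, -0.272111) ; Y_{8,-4}(Ω₂) = (-0.176293, -0.034923) ; Δ = (0.000761, 0.050004)
  [-3]  conj(Y_{8,-3})(Ω₁) = (-0.192301, -0.045962) ; Y_{8,-3}(Ω₂) = (0.173249, 0.233311) ; Δ = (-0.022593, -0.052829)
  [-2]  conj(Y_{8,-2})(Ω₁) = (0.159398, -0.197111) ; Y_{8,-2}(Ω₂) = (-0.013885, 0.141546) ; Δ = (0.025687, 0.025299)
  [-1]  conj(Y_{8,-1})(Ω₁) = (-0.086938, -0.182112) ; Y_{8,-1}(Ω₂) = (0.215879, -0.195738) ; Δ = (-0.054414, -0.022297)
  [+0]  conj(Y_{8,0})(Ω₁) = (0.246100, -0.000000) ; Y_{8,0}(Ω₂) = (0.130915, 0.000000) ; Δ = (0.032218, 0.000000)
  [+1]  conj(Y_{8,1})(Ω₁) = (0.086938, -0.182112) ; Y_{8,1}(Ω₂) = (-0.215879, -0.195738) ; Δ = (-0.054414, 0.022297)
  [+2]  conj(Y_{8,2})(Ω₁) = (0.159398, 0.197111) ; Y_{8,2}(Ω₂) = (-0.013885, -0.141546) ; Δ = (0.025687, -0.025299)
  [+3]  conj(Y_{8,3})(Ω₁) = (0.192301, -0.045962) ; Y_{8,3}(Ω₂) = (-0.173249, 0.233311) ; Δ = (-0.022593, 0.052829)
  [+4]  conj(Y_{8,4})(Ω₁) = (-0.058223, 0.272111) ; Y_{8,4}(Ω₂) = (-0.176293, 0.034923) ; Δ = (0.000761, -0.050004)
  [+5]  conj(Y_{8,5})(Ω₁) = (0.148470, 0.114324) ; Y_{8,5}(Ω₂) = (0.244391, 0.146809) ; Δ = (0.019501, 0.049737)
  [+6]  conj(Y_{8,6})(Ω₁) = (-0.297049, 0.150598) ; Y_{8,6}(Ω₂) = (0.075087, 0.248584) ; Δ = (-0.059741, -0.062534)
  [+7]  conj(Y_{8,7})(Ω₁) = (0.003873, 0.162589) ; Y_{8,7}(Ω₂) = (0.111537, -0.234989) ; Δ = (0.038639, 0.017225)
  [+8]  conj(Y_{8,8})(Ω₁) = (-0.458166, -0.205472) ; Y_{8,8}(Ω₂) = (0.442954, -0.182662) ; Δ = (-0.240478, -0.007325)
Accumulated sum (-0.553057, -0.000000); after 4π/(2l+1) scaling, (-0.408819, -0.000000) ⇒ P_8 = -0.408819

-0.408819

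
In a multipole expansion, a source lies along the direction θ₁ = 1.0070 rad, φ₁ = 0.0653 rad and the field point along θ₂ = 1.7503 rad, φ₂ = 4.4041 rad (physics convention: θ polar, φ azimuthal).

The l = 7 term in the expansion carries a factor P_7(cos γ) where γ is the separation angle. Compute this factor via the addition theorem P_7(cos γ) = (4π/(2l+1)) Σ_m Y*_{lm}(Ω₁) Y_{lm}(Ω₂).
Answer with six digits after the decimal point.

0.017247

Summing Y*_{l m}(θ₁,φ₁)·Y_{l m}(θ₂,φ₂) over m ∈ [−7, 7]; prefactor 4π/(2·7+1) = 0.837758:
  term(m=-7) = 0.03457 + 0.05948j   from Y*(Ω₁)=0.13829 + 0.06802j, Y(Ω₂)=0.37165 + 0.24735j
  term(m=-6) = -0.06869 + 0.08657j   from Y*(Ω₁)=0.33695 + 0.13922j, Y(Ω₂)=-0.08346 + 0.29139j
  term(m=-5) = 0.08136 + 0.02491j   from Y*(Ω₁)=0.40670 + 0.13772j, Y(Ω₂)=0.19807 - 0.00582j
  term(m=-4) = 0.00346 + 0.04516j   from Y*(Ω₁)=0.13779 + 0.03683j, Y(Ω₂)=0.10518 + 0.29959j
  term(m=-3) = -0.02763 + 0.01335j   from Y*(Ω₁)=-0.27428 - 0.05443j, Y(Ω₂)=0.08764 - 0.06606j
  term(m=-2) = -0.06554 - 0.06071j   from Y*(Ω₁)=-0.28140 - 0.03696j, Y(Ω₂)=0.25680 + 0.18201j
  term(m=-1) = 0.00466 - 0.01189j   from Y*(Ω₁)=0.17103 + 0.01118j, Y(Ω₂)=0.02261 - 0.07101j
  term(m=+0) = 0.09621 + 0.00000j   from Y*(Ω₁)=0.30766 + 0.00000j, Y(Ω₂)=0.31270 + 0.00000j
  term(m=+1) = 0.00466 + 0.01189j   from Y*(Ω₁)=-0.17103 + 0.01118j, Y(Ω₂)=-0.02261 - 0.07101j
  term(m=+2) = -0.06554 + 0.06071j   from Y*(Ω₁)=-0.28140 + 0.03696j, Y(Ω₂)=0.25680 - 0.18201j
  term(m=+3) = -0.02763 - 0.01335j   from Y*(Ω₁)=0.27428 - 0.05443j, Y(Ω₂)=-0.08764 - 0.06606j
  term(m=+4) = 0.00346 - 0.04516j   from Y*(Ω₁)=0.13779 - 0.03683j, Y(Ω₂)=0.10518 - 0.29959j
  term(m=+5) = 0.08136 - 0.02491j   from Y*(Ω₁)=-0.40670 + 0.13772j, Y(Ω₂)=-0.19807 - 0.00582j
  term(m=+6) = -0.06869 - 0.08657j   from Y*(Ω₁)=0.33695 - 0.13922j, Y(Ω₂)=-0.08346 - 0.29139j
  term(m=+7) = 0.03457 - 0.05948j   from Y*(Ω₁)=-0.13829 + 0.06802j, Y(Ω₂)=-0.37165 + 0.24735j
Σ over m = 0.02059 - 0.00000j; ×(4π/15) → 0.01725 - 0.00000j. Real part: 0.017247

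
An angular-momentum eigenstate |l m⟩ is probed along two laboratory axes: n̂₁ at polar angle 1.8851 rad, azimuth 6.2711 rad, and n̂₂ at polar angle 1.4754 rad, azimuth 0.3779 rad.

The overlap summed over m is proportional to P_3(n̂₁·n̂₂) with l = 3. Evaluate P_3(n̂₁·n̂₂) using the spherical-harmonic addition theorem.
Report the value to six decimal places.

Summing Y*_{l m}(θ₁,φ₁)·Y_{l m}(θ₂,φ₂) over m ∈ [−3, 3]; prefactor 4π/(2·3+1) = 1.795196:
  m=-3: Y*=+0.358626-0.013008i  Y=+0.174217-0.372866i  product +0.057628-0.135985i
  m=-2: Y*=-0.285670+0.006906i  Y=+0.070198-0.066161i  product -0.019597+0.019385i
  m=-1: Y*=-0.160460+0.001939i  Y=-0.285447+0.113317i  product +0.045583-0.018736i
  m=+0: Y*=+0.290974-0.000000i  Y=-0.105025+0.000000i  product -0.030559+0.000000i
  m=+1: Y*=+0.160460+0.001939i  Y=+0.285447+0.113317i  product +0.045583+0.018736i
  m=+2: Y*=-0.285670-0.006906i  Y=+0.070198+0.066161i  product -0.019597-0.019385i
  m=+3: Y*=-0.358626-0.013008i  Y=-0.174217-0.372866i  product +0.057628+0.135985i
Total Σ_m = +0.136671+0.000000i. Multiply by 1.795196: +0.245351+0.000000i. P_3(cos γ) = 0.245351

0.245351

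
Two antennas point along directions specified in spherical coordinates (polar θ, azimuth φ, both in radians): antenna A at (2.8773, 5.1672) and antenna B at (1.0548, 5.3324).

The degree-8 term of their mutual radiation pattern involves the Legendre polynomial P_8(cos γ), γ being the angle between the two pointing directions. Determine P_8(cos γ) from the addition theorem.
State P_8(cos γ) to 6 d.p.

-0.156861

Term-by-term m-sum for l=8 (normalisation 4π/17 = 0.739198):
  m=-8: Y*=-0.00001 - 0.00001j  Y=0.04140 + 0.16371j  product 0.00000 - 0.00000j
  m=-7: Y*=-0.00001 + 0.00017j  Y=0.35690 + 0.13938j  product -0.00003 + 0.00006j
  m=-6: Y*=0.00142 - 0.00062j  Y=0.36190 - 0.23632j  product 0.00037 - 0.00056j
  m=-5: Y*=-0.00799 - 0.00678j  Y=0.00541 - 0.13006j  product -0.00092 + 0.00100j
  m=-4: Y*=-0.01286 + 0.05070j  Y=0.22571 + 0.17573j  product -0.01181 + 0.00918j
  m=-3: Y*=0.18584 - 0.03891j  Y=0.27677 - 0.08236j  product 0.04823 - 0.02607j
  m=-2: Y*=-0.28756 - 0.36962j  Y=-0.04929 + 0.14353j  product 0.06723 - 0.02306j
  m=-1: Y*=-0.28244 + 0.57759j  Y=0.18684 + 0.26170j  product -0.20393 + 0.03400j
  m=+0: Y*=0.09823 + 0.00000j  Y=-0.10665 + 0.00000j  product -0.01048 + 0.00000j
  m=+1: Y*=0.28244 + 0.57759j  Y=-0.18684 + 0.26170j  product -0.20393 - 0.03400j
  m=+2: Y*=-0.28756 + 0.36962j  Y=-0.04929 - 0.14353j  product 0.06723 + 0.02306j
  m=+3: Y*=-0.18584 - 0.03891j  Y=-0.27677 - 0.08236j  product 0.04823 + 0.02607j
  m=+4: Y*=-0.01286 - 0.05070j  Y=0.22571 - 0.17573j  product -0.01181 - 0.00918j
  m=+5: Y*=0.00799 - 0.00678j  Y=-0.00541 - 0.13006j  product -0.00092 - 0.00100j
  m=+6: Y*=0.00142 + 0.00062j  Y=0.36190 + 0.23632j  product 0.00037 + 0.00056j
  m=+7: Y*=0.00001 + 0.00017j  Y=-0.35690 + 0.13938j  product -0.00003 - 0.00006j
  m=+8: Y*=-0.00001 + 0.00001j  Y=0.04140 - 0.16371j  product 0.00000 + 0.00000j
Accumulated sum -0.21220 - 0.00000j; after 4π/(2l+1) scaling, -0.15686 - 0.00000j ⇒ P_8 = -0.156861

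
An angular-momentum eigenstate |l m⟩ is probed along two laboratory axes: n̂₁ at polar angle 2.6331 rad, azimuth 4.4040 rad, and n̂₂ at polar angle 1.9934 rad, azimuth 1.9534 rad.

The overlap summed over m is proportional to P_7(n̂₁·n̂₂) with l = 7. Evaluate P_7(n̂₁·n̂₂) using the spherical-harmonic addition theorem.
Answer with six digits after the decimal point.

-0.035073

Summing Y*_{l m}(θ₁,φ₁)·Y_{l m}(θ₂,φ₂) over m ∈ [−7, 7]; prefactor 4π/(2·7+1) = 0.837758:
  term(m=-7) = (-0.000106, -0.000844)   from Y*(Ω₁)=(0.002698, -0.001798), Y(Ω₂)=(0.117306, -0.234777)
  term(m=-6) = (-0.005158, 0.008110)   from Y*(Ω₁)=(-0.006005, -0.020920), Y(Ω₂)=(-0.292787, -0.330593)
  term(m=-5) = (0.023399, -0.007582)   from Y*(Ω₁)=(-0.089479, -0.002582), Y(Ω₂)=(-0.258840, 0.092209)
  term(m=-4) = (0.039225, 0.015559)   from Y*(Ω₁)=(-0.082447, 0.235137), Y(Ω₂)=(0.006837, -0.169213)
  term(m=-3) = (-0.075070, -0.136705)   from Y*(Ω₁)=(0.365960, 0.275689), Y(Ω₂)=(-0.310391, -0.139725)
  term(m=-2) = (0.002522, -0.013200)   from Y*(Ω₁)=(0.378317, -0.268248), Y(Ω₂)=(0.020900, -0.020073)
  term(m=-1) = (-0.003100, 0.002564)   from Y*(Ω₁)=(-0.003649, -0.011456), Y(Ω₂)=(-0.124931, -0.310439)
  term(m=+0) = (-0.005289, 0.000000)   from Y*(Ω₁)=(0.449646, -0.000000), Y(Ω₂)=(-0.011763, 0.000000)
  term(m=+1) = (-0.003100, -0.002564)   from Y*(Ω₁)=(0.003649, -0.011456), Y(Ω₂)=(0.124931, -0.310439)
  term(m=+2) = (0.002522, 0.013200)   from Y*(Ω₁)=(0.378317, 0.268248), Y(Ω₂)=(0.020900, 0.020073)
  term(m=+3) = (-0.075070, 0.136705)   from Y*(Ω₁)=(-0.365960, 0.275689), Y(Ω₂)=(0.310391, -0.139725)
  term(m=+4) = (0.039225, -0.015559)   from Y*(Ω₁)=(-0.082447, -0.235137), Y(Ω₂)=(0.006837, 0.169213)
  term(m=+5) = (0.023399, 0.007582)   from Y*(Ω₁)=(0.089479, -0.002582), Y(Ω₂)=(0.258840, 0.092209)
  term(m=+6) = (-0.005158, -0.008110)   from Y*(Ω₁)=(-0.006005, 0.020920), Y(Ω₂)=(-0.292787, 0.330593)
  term(m=+7) = (-0.000106, 0.000844)   from Y*(Ω₁)=(-0.002698, -0.001798), Y(Ω₂)=(-0.117306, -0.234777)
Accumulated sum (-0.041865, -0.000000); after 4π/(2l+1) scaling, (-0.035073, -0.000000) ⇒ P_7 = -0.035073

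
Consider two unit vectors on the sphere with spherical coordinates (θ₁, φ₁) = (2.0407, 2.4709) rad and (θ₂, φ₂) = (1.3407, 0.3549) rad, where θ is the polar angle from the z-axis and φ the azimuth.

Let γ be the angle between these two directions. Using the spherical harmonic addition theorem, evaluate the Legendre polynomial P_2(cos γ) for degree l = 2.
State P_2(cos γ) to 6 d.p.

-0.040511

Addition theorem: P_2(cos γ) = (4π/5) Σ_m Y*_{lm}(Ω₁) Y_{lm}(Ω₂), m = −2…2:
  [-2]  conj(Y_{2,-2})(Ω₁) = +0.069831-0.299032i ; Y_{2,-2}(Ω₂) = +0.277746-0.238634i ; Δ = -0.051964-0.099719i
  [-1]  conj(Y_{2,-1})(Ω₁) = +0.244336-0.193852i ; Y_{2,-1}(Ω₂) = +0.160861-0.059614i ; Δ = +0.027748-0.045749i
  [+0]  conj(Y_{2,0})(Ω₁) = -0.121399-0.000000i ; Y_{2,0}(Ω₂) = -0.266175+0.000000i ; Δ = +0.032313+0.000000i
  [+1]  conj(Y_{2,1})(Ω₁) = -0.244336-0.193852i ; Y_{2,1}(Ω₂) = -0.160861-0.059614i ; Δ = +0.027748+0.045749i
  [+2]  conj(Y_{2,2})(Ω₁) = +0.069831+0.299032i ; Y_{2,2}(Ω₂) = +0.277746+0.238634i ; Δ = -0.051964+0.099719i
Accumulated sum -0.016119+0.000000i; after 4π/(2l+1) scaling, -0.040511+0.000000i ⇒ P_2 = -0.040511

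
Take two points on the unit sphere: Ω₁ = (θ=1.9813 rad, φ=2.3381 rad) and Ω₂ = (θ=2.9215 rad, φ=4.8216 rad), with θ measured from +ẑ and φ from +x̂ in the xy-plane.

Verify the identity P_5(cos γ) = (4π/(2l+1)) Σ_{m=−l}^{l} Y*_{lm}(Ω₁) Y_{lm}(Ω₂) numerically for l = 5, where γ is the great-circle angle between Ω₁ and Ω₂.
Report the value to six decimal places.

Term-by-term m-sum for l=5 (normalisation 4π/11 = 1.142397):
  term(m=-5) = +0.000068+0.000010i   from Y*(Ω₁)=+0.192620-0.231056i, Y(Ω₂)=+0.000120+0.000197i
  term(m=-4) = -0.001176+0.000657i   from Y*(Ω₁)=+0.412933-0.029940i, Y(Ω₂)=-0.002948+0.001377i
  term(m=-3) = +0.001237-0.002897i   from Y*(Ω₁)=+0.086027+0.077160i, Y(Ω₂)=-0.008771-0.025805i
  term(m=-2) = -0.010949-0.042069i   from Y*(Ω₁)=-0.010744-0.296755i, Y(Ω₂)=+0.142911-0.031721i
  term(m=-1) = +0.076015+0.058764i   from Y*(Ω₁)=+0.142092-0.147330i, Y(Ω₂)=+0.051163+0.466611i
  term(m=+0) = +0.158903+0.000000i   from Y*(Ω₁)=-0.254352-0.000000i, Y(Ω₂)=-0.624739+0.000000i
  term(m=+1) = +0.076015-0.058764i   from Y*(Ω₁)=-0.142092-0.147330i, Y(Ω₂)=-0.051163+0.466611i
  term(m=+2) = -0.010949+0.042069i   from Y*(Ω₁)=-0.010744+0.296755i, Y(Ω₂)=+0.142911+0.031721i
  term(m=+3) = +0.001237+0.002897i   from Y*(Ω₁)=-0.086027+0.077160i, Y(Ω₂)=+0.008771-0.025805i
  term(m=+4) = -0.001176-0.000657i   from Y*(Ω₁)=+0.412933+0.029940i, Y(Ω₂)=-0.002948-0.001377i
  term(m=+5) = +0.000068-0.000010i   from Y*(Ω₁)=-0.192620-0.231056i, Y(Ω₂)=-0.000120+0.000197i
Accumulated sum +0.289294-0.000000i; after 4π/(2l+1) scaling, +0.330489-0.000000i ⇒ P_5 = 0.330489

0.330489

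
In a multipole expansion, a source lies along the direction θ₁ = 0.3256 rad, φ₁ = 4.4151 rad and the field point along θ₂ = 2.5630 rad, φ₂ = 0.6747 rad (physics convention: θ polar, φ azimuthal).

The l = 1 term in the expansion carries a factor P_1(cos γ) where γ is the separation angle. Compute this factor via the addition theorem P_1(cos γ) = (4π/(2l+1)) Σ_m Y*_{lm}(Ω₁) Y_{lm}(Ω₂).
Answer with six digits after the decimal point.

Expand P_1 via completeness: Σ_{m} conj(Y_{1,m}) at Ω₁ times Y_{1,m} at Ω₂ —
  m=-1: (-0.032373, -0.105668) × (0.147536, -0.118019) = (-0.017247, -0.011769)  (running Σ = (-0.017247, -0.011769))
  m=0: (0.462931, -0.000000) × (-0.409074, 0.000000) = (-0.189373, 0.000000)  (running Σ = (-0.206620, -0.011769))
  m=1: (0.032373, -0.105668) × (-0.147536, -0.118019) = (-0.017247, 0.011769)  (running Σ = (-0.223867, 0.000000))
Σ over m = (-0.223867, 0.000000); ×(4π/3) → (-0.937732, 0.000000). Real part: -0.937732

-0.937732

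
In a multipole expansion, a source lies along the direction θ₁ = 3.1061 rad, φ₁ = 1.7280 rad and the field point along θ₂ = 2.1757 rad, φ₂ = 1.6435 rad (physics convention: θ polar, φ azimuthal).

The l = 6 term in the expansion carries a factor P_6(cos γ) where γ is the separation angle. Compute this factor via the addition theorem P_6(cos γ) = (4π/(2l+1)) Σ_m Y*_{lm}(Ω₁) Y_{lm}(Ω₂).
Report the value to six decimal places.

0.178258

Term-by-term m-sum for l=6 (normalisation 4π/13 = 0.966644):
  m=-6: -0.000000-0.000000i × -0.135618+0.063221i = +0.000000+0.000000i  (running Σ = +0.000000+0.000000i)
  m=-5: +0.000000-0.000000i × +0.127418+0.334937i = +0.000000+0.000000i  (running Σ = +0.000000+0.000000i)
  m=-4: +0.000005+0.000003i × +0.400161-0.119768i = +0.000002+0.000001i  (running Σ = +0.000002+0.000001i)
  m=-3: -0.000106+0.000207i × -0.024866-0.112193i = +0.000026+0.000007i  (running Σ = +0.000028+0.000007i)
  m=-2: -0.006217-0.002022i × +0.298673-0.043738i = -0.001945-0.000332i  (running Σ = -0.001917-0.000324i)
  m=-1: +0.018195-0.114784i × -0.017507-0.240371i = -0.027909-0.002364i  (running Σ = -0.029826-0.002688i)
  m=0: +1.003698-0.000000i × +0.243163+0.000000i = +0.244062+0.000000i  (running Σ = +0.214236-0.002688i)
  m=1: -0.018195-0.114784i × +0.017507-0.240371i = -0.027909+0.002364i  (running Σ = +0.186327-0.000324i)
  m=2: -0.006217+0.002022i × +0.298673+0.043738i = -0.001945+0.000332i  (running Σ = +0.184381+0.000007i)
  m=3: +0.000106+0.000207i × +0.024866-0.112193i = +0.000026-0.000007i  (running Σ = +0.184407+0.000001i)
  m=4: +0.000005-0.000003i × +0.400161+0.119768i = +0.000002-0.000001i  (running Σ = +0.184409+0.000000i)
  m=5: -0.000000-0.000000i × -0.127418+0.334937i = +0.000000-0.000000i  (running Σ = +0.184409+0.000000i)
  m=6: -0.000000+0.000000i × -0.135618-0.063221i = +0.000000-0.000000i  (running Σ = +0.184409+0.000000i)
Accumulated sum +0.184409+0.000000i; after 4π/(2l+1) scaling, +0.178258+0.000000i ⇒ P_6 = 0.178258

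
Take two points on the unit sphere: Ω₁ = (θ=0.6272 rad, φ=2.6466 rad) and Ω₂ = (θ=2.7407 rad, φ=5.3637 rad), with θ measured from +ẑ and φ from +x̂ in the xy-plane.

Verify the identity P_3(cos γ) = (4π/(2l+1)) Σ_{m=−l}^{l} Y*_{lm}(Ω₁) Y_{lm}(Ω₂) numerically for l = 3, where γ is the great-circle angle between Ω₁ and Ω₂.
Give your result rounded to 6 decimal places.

-0.740560

Summing Y*_{l m}(θ₁,φ₁)·Y_{l m}(θ₂,φ₂) over m ∈ [−3, 3]; prefactor 4π/(2·3+1) = 1.795196:
  m=-3: Y*=(-0.007229, 0.084026)  Y=(-0.022997, 0.009269)  product (-0.000613, -0.001999)
  m=-2: Y*=(0.156383, -0.238270)  Y=(0.037969, -0.138174)  product (-0.026985, -0.030655)
  m=-1: Y*=(-0.380181, 0.205228)  Y=(0.247609, 0.324829)  product (-0.160800, -0.072677)
  m=+0: Y*=(0.083956, -0.000000)  Y=(-0.425556, 0.000000)  product (-0.035728, 0.000000)
  m=+1: Y*=(0.380181, 0.205228)  Y=(-0.247609, 0.324829)  product (-0.160800, 0.072677)
  m=+2: Y*=(0.156383, 0.238270)  Y=(0.037969, 0.138174)  product (-0.026985, 0.030655)
  m=+3: Y*=(0.007229, 0.084026)  Y=(0.022997, 0.009269)  product (-0.000613, 0.001999)
Σ over m = (-0.412523, -0.000000); ×(4π/7) → (-0.740560, -0.000000). Real part: -0.740560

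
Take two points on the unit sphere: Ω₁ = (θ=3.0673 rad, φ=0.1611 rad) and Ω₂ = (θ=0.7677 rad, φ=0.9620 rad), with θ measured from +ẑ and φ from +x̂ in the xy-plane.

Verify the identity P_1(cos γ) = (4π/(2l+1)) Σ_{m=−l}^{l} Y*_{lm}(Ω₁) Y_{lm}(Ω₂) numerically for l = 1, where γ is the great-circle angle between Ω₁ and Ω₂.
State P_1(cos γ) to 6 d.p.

Addition theorem: P_1(cos γ) = (4π/3) Σ_m Y*_{lm}(Ω₁) Y_{lm}(Ω₂), m = −1…1:
  m=-1: +0.025312+0.004113i × +0.137217-0.196831i = +0.004283-0.004418i  (running Σ = +0.004283-0.004418i)
  m=0: -0.487255-0.000000i × +0.351554+0.000000i = -0.171297-0.000000i  (running Σ = -0.167014-0.004418i)
  m=1: -0.025312+0.004113i × -0.137217-0.196831i = +0.004283+0.004418i  (running Σ = -0.162731+0.000000i)
Σ over m = -0.162731+0.000000i; ×(4π/3) → -0.681645+0.000000i. Real part: -0.681645

-0.681645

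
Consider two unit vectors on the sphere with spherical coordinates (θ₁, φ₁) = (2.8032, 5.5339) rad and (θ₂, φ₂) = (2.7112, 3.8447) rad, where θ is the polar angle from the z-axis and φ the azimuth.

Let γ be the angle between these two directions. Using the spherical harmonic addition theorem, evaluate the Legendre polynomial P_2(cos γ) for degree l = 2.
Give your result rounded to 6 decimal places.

Summing Y*_{l m}(θ₁,φ₁)·Y_{l m}(θ₂,φ₂) over m ∈ [−2, 2]; prefactor 4π/(2·2+1) = 2.513274:
  m=-2: +0.003072-0.042458i × +0.011017-0.066334i = -0.002783-0.000672i  (running Σ = -0.002783-0.000672i)
  m=-1: -0.177128+0.164775i × +0.223460-0.189408i = -0.008371+0.070370i  (running Σ = -0.011154+0.069699i)
  m=0: +0.526510-0.000000i × +0.466074+0.000000i = +0.245393+0.000000i  (running Σ = +0.234239+0.069699i)
  m=1: +0.177128+0.164775i × -0.223460-0.189408i = -0.008371-0.070370i  (running Σ = +0.225868-0.000672i)
  m=2: +0.003072+0.042458i × +0.011017+0.066334i = -0.002783+0.000672i  (running Σ = +0.223085+0.000000i)
Accumulated sum +0.223085+0.000000i; after 4π/(2l+1) scaling, +0.560674+0.000000i ⇒ P_2 = 0.560674

0.560674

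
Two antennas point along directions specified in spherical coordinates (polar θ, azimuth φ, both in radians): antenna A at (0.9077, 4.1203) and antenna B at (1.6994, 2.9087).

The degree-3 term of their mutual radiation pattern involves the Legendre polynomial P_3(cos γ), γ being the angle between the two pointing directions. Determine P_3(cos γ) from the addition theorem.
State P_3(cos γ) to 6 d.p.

Term-by-term m-sum for l=3 (normalisation 4π/7 = 1.795196):
  m=-3: Y*=0.19992 - 0.04167j  Y=-0.31162 - 0.26177j  product -0.07321 - 0.03935j
  m=-2: Y*=-0.14732 + 0.36188j  Y=-0.11518 - 0.05790j  product 0.03792 - 0.03315j
  m=-1: Y*=-0.12716 - 0.18906j  Y=0.28621 + 0.06789j  product -0.02356 - 0.06274j
  m=+0: Y*=-0.25393 + 0.00000j  Y=0.13964 + 0.00000j  product -0.03546 + 0.00000j
  m=+1: Y*=0.12716 - 0.18906j  Y=-0.28621 + 0.06789j  product -0.02356 + 0.06274j
  m=+2: Y*=-0.14732 - 0.36188j  Y=-0.11518 + 0.05790j  product 0.03792 + 0.03315j
  m=+3: Y*=-0.19992 - 0.04167j  Y=0.31162 - 0.26177j  product -0.07321 + 0.03935j
Total Σ_m = -0.15315 - 0.00000j. Multiply by 1.795196: -0.27493 - 0.00000j. P_3(cos γ) = -0.274931

-0.274931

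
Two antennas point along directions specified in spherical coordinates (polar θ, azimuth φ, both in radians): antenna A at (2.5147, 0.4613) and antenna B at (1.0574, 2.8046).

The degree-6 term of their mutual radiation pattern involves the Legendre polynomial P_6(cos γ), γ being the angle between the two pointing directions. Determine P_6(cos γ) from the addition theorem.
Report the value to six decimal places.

-0.293011

Summing Y*_{l m}(θ₁,φ₁)·Y_{l m}(θ₂,φ₂) over m ∈ [−6, 6]; prefactor 4π/(2·6+1) = 0.966644:
  [-6]  conj(Y_{6,-6})(Ω₁) = (-0.018329, 0.007189) ; Y_{6,-6}(Ω₂) = (-0.092018, 0.189928) ; Δ = (0.000321, -0.004143)
  [-5]  conj(Y_{6,-5})(Ω₁) = (0.063189, -0.069803) ; Y_{6,-5}(Ω₂) = (0.046958, -0.409520) ; Δ = (-0.025619, -0.029155)
  [-4]  conj(Y_{6,-4})(Ω₁) = (-0.071153, 0.252760) ; Y_{6,-4}(Ω₂) = (0.075055, 0.331238) ; Δ = (-0.089064, -0.004598)
  [-3]  conj(Y_{6,-3})(Ω₁) = (-0.083399, -0.441022) ; Y_{6,-3}(Ω₂) = (0.038921, 0.062105) ; Δ = (0.024144, -0.022345)
  [-2]  conj(Y_{6,-2})(Ω₁) = (0.229379, 0.302865) ; Y_{6,-2}(Ω₂) = (-0.274538, -0.219290) ; Δ = (0.003442, -0.133448)
  [-1]  conj(Y_{6,-1})(Ω₁) = (0.084254, 0.041880) ; Y_{6,-1}(Ω₂) = (0.052627, 0.018438) ; Δ = (0.003662, 0.003758)
  [+0]  conj(Y_{6,0})(Ω₁) = (-0.410852, -0.000000) ; Y_{6,0}(Ω₂) = (0.333197, 0.000000) ; Δ = (-0.136895, -0.000000)
  [+1]  conj(Y_{6,1})(Ω₁) = (-0.084254, 0.041880) ; Y_{6,1}(Ω₂) = (-0.052627, 0.018438) ; Δ = (0.003662, -0.003758)
  [+2]  conj(Y_{6,2})(Ω₁) = (0.229379, -0.302865) ; Y_{6,2}(Ω₂) = (-0.274538, 0.219290) ; Δ = (0.003442, 0.133448)
  [+3]  conj(Y_{6,3})(Ω₁) = (0.083399, -0.441022) ; Y_{6,3}(Ω₂) = (-0.038921, 0.062105) ; Δ = (0.024144, 0.022345)
  [+4]  conj(Y_{6,4})(Ω₁) = (-0.071153, -0.252760) ; Y_{6,4}(Ω₂) = (0.075055, -0.331238) ; Δ = (-0.089064, 0.004598)
  [+5]  conj(Y_{6,5})(Ω₁) = (-0.063189, -0.069803) ; Y_{6,5}(Ω₂) = (-0.046958, -0.409520) ; Δ = (-0.025619, 0.029155)
  [+6]  conj(Y_{6,6})(Ω₁) = (-0.018329, -0.007189) ; Y_{6,6}(Ω₂) = (-0.092018, -0.189928) ; Δ = (0.000321, 0.004143)
Accumulated sum (-0.303122, 0.000000); after 4π/(2l+1) scaling, (-0.293011, 0.000000) ⇒ P_6 = -0.293011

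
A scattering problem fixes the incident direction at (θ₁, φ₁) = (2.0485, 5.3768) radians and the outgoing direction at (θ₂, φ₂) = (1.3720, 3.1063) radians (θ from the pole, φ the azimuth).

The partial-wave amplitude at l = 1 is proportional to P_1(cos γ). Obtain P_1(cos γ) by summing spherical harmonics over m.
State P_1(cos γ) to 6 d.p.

Term-by-term m-sum for l=1 (normalisation 4π/3 = 4.188790):
  m=-1: Y*=+0.189182-0.241551i  Y=-0.338479-0.011951i  product -0.066921+0.079499i
  m=+0: Y*=-0.224631-0.000000i  Y=+0.096494+0.000000i  product -0.021675-0.000000i
  m=+1: Y*=-0.189182-0.241551i  Y=+0.338479-0.011951i  product -0.066921-0.079499i
Total Σ_m = -0.155517+0.000000i. Multiply by 4.188790: -0.651429+0.000000i. P_1(cos γ) = -0.651429

-0.651429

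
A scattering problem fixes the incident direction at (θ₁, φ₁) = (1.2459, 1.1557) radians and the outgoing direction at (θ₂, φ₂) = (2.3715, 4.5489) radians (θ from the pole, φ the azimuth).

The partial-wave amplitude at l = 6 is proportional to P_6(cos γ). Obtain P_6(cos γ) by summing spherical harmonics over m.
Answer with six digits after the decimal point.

Summing Y*_{l m}(θ₁,φ₁)·Y_{l m}(θ₂,φ₂) over m ∈ [−6, 6]; prefactor 4π/(2·6+1) = 0.966644:
  term(m=-6) = 0.00118 - 0.01921j   from Y*(Ω₁)=0.27837 + 0.21207j, Y(Ω₂)=-0.03060 - 0.04571j
  term(m=-5) = 0.02469 - 0.07634j   from Y*(Ω₁)=0.35742 - 0.19744j, Y(Ω₂)=0.14331 - 0.13441j
  term(m=-4) = 0.00728 - 0.01150j   from Y*(Ω₁)=-0.00311 - 0.03464j, Y(Ω₂)=0.31056 + 0.23804j
  term(m=-3) = -0.10199 + 0.09594j   from Y*(Ω₁)=0.31510 + 0.10635j, Y(Ω₂)=-0.19832 + 0.37140j
  term(m=-2) = -0.00969 + 0.00533j   from Y*(Ω₁)=0.09700 - 0.10611j, Y(Ω₂)=-0.07285 - 0.02471j
  term(m=-1) = -0.09636 + 0.02477j   from Y*(Ω₁)=0.11488 + 0.26068j, Y(Ω₂)=-0.05685 + 0.34461j
  term(m=+0) = -0.03164 + 0.00000j   from Y*(Ω₁)=0.16991 + 0.00000j, Y(Ω₂)=-0.18621 + 0.00000j
  term(m=+1) = -0.09636 - 0.02477j   from Y*(Ω₁)=-0.11488 + 0.26068j, Y(Ω₂)=0.05685 + 0.34461j
  term(m=+2) = -0.00969 - 0.00533j   from Y*(Ω₁)=0.09700 + 0.10611j, Y(Ω₂)=-0.07285 + 0.02471j
  term(m=+3) = -0.10199 - 0.09594j   from Y*(Ω₁)=-0.31510 + 0.10635j, Y(Ω₂)=0.19832 + 0.37140j
  term(m=+4) = 0.00728 + 0.01150j   from Y*(Ω₁)=-0.00311 + 0.03464j, Y(Ω₂)=0.31056 - 0.23804j
  term(m=+5) = 0.02469 + 0.07634j   from Y*(Ω₁)=-0.35742 - 0.19744j, Y(Ω₂)=-0.14331 - 0.13441j
  term(m=+6) = 0.00118 + 0.01921j   from Y*(Ω₁)=0.27837 - 0.21207j, Y(Ω₂)=-0.03060 + 0.04571j
Accumulated sum -0.38144 - 0.00000j; after 4π/(2l+1) scaling, -0.36871 - 0.00000j ⇒ P_6 = -0.368713

-0.368713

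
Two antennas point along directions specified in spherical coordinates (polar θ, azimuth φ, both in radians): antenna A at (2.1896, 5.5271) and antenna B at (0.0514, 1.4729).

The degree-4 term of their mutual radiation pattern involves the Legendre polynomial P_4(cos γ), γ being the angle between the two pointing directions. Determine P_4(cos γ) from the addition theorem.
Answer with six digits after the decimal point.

-0.411386

Addition theorem: P_4(cos γ) = (4π/9) Σ_m Y*_{lm}(Ω₁) Y_{lm}(Ω₂), m = −4…4:
  m=-4: (-0.193497, -0.022792) × (0.000003, 0.000001) = (-0.000001, -0.000000)  (running Σ = (-0.000001, -0.000000))
  m=-3: (0.252042, 0.300783) × (-0.000049, 0.000162) = (-0.000061, 0.000026)  (running Σ = (-0.000062, 0.000026))
  m=-2: (0.017626, -0.300313) × (-0.005181, -0.001028) = (-0.000400, 0.001538)  (running Σ = (-0.000462, 0.001564))
  m=-1: (0.104847, -0.098873) × (0.009446, -0.096184) = (-0.008520, -0.011019)  (running Σ = (-0.008981, -0.009455))
  m=0: (-0.331287, -0.000000) × (0.835141, 0.000000) = (-0.276671, -0.000000)  (running Σ = (-0.285652, -0.009455))
  m=1: (-0.104847, -0.098873) × (-0.009446, -0.096184) = (-0.008520, 0.011019)  (running Σ = (-0.294172, 0.001564))
  m=2: (0.017626, 0.300313) × (-0.005181, 0.001028) = (-0.000400, -0.001538)  (running Σ = (-0.294572, 0.000026))
  m=3: (-0.252042, 0.300783) × (0.000049, 0.000162) = (-0.000061, -0.000026)  (running Σ = (-0.294633, -0.000000))
  m=4: (-0.193497, 0.022792) × (0.000003, -0.000001) = (-0.000001, 0.000000)  (running Σ = (-0.294634, -0.000000))
Accumulated sum (-0.294634, -0.000000); after 4π/(2l+1) scaling, (-0.411386, -0.000000) ⇒ P_4 = -0.411386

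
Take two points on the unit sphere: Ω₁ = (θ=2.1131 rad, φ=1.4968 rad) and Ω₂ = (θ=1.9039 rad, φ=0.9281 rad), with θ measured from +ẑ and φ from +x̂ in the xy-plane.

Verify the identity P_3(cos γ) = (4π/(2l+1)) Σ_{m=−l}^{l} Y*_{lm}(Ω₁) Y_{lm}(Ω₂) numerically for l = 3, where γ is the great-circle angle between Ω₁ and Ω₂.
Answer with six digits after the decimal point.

Expand P_3 via completeness: Σ_{m} conj(Y_{3,m}) at Ω₁ times Y_{3,m} at Ω₂ —
  term(m=-3) = -0.012453+0.091476i   from Y*(Ω₁)=-0.057722-0.255738i, Y(Ω₂)=-0.329896-0.123155i
  term(m=-2) = +0.048498+0.104807i   from Y*(Ω₁)=+0.382729-0.057058i, Y(Ω₂)=+0.084024+0.286367i
  term(m=-1) = -0.011003-0.007032i   from Y*(Ω₁)=+0.006791+0.091608i, Y(Ω₂)=-0.085198+0.113788i
  term(m=+0) = +0.096653+0.000000i   from Y*(Ω₁)=+0.321286-0.000000i, Y(Ω₂)=+0.300832+0.000000i
  term(m=+1) = -0.011003+0.007032i   from Y*(Ω₁)=-0.006791+0.091608i, Y(Ω₂)=+0.085198+0.113788i
  term(m=+2) = +0.048498-0.104807i   from Y*(Ω₁)=+0.382729+0.057058i, Y(Ω₂)=+0.084024-0.286367i
  term(m=+3) = -0.012453-0.091476i   from Y*(Ω₁)=+0.057722-0.255738i, Y(Ω₂)=+0.329896-0.123155i
Total Σ_m = +0.146738+0.000000i. Multiply by 1.795196: +0.263423+0.000000i. P_3(cos γ) = 0.263423

0.263423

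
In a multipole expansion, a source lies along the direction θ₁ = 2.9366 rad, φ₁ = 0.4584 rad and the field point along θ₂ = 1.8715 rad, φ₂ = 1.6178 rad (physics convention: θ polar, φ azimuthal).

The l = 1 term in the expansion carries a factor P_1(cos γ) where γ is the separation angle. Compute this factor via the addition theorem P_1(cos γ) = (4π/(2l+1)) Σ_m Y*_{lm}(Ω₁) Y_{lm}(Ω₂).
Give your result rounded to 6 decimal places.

Summing Y*_{l m}(θ₁,φ₁)·Y_{l m}(θ₂,φ₂) over m ∈ [−1, 1]; prefactor 4π/(2·1+1) = 4.188790:
  m=-1: Y*=(0.063068, 0.031121)  Y=(-0.015505, -0.329627)  product (0.009281, -0.021271)
  m=+0: Y*=(-0.478372, -0.000000)  Y=(-0.144720, 0.000000)  product (0.069230, 0.000000)
  m=+1: Y*=(-0.063068, 0.031121)  Y=(0.015505, -0.329627)  product (0.009281, 0.021271)
Σ over m = (0.087791, 0.000000); ×(4π/3) → (0.367740, 0.000000). Real part: 0.367740

0.367740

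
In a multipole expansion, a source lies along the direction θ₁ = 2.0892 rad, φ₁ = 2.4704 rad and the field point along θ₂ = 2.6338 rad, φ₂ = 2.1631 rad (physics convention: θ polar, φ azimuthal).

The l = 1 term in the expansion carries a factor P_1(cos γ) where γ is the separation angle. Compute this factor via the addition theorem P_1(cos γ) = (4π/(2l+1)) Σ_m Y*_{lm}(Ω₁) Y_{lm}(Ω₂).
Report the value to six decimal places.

Expand P_1 via completeness: Σ_{m} conj(Y_{1,m}) at Ω₁ times Y_{1,m} at Ω₂ —
  m=-1: Y*=-0.235003+0.186638i  Y=-0.093788-0.139379i  product +0.048054+0.015250i
  m=+0: Y*=-0.242100-0.000000i  Y=-0.426951+0.000000i  product +0.103365+0.000000i
  m=+1: Y*=+0.235003+0.186638i  Y=+0.093788-0.139379i  product +0.048054-0.015250i
Total Σ_m = +0.199473+0.000000i. Multiply by 4.188790: +0.835549+0.000000i. P_1(cos γ) = 0.835549

0.835549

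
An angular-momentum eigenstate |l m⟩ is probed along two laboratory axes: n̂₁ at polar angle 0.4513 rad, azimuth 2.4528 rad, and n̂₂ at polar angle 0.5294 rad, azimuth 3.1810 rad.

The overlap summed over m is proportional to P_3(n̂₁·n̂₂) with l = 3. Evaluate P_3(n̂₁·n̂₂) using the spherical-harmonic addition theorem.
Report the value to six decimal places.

0.672053

Expand P_3 via completeness: Σ_{m} conj(Y_{3,m}) at Ω₁ times Y_{3,m} at Ω₂ —
  [-3]  conj(Y_{3,-3})(Ω₁) = (0.016460, 0.030448) ; Y_{3,-3}(Ω₂) = (-0.053363, 0.006338) ; Δ = (-0.001071, -0.001520)
  [-2]  conj(Y_{3,-2})(Ω₁) = (0.033589, -0.171679) ; Y_{3,-2}(Ω₂) = (0.224270, -0.017712) ; Δ = (0.004492, -0.039097)
  [-1]  conj(Y_{3,-1})(Ω₁) = (-0.331771, 0.273150) ; Y_{3,-1}(Ω₂) = (-0.444372, 0.017521) ; Δ = (0.142644, -0.127193)
  [+0]  conj(Y_{3,0})(Ω₁) = (0.352245, -0.000000) ; Y_{3,0}(Ω₂) = (0.233451, 0.000000) ; Δ = (0.082232, 0.000000)
  [+1]  conj(Y_{3,1})(Ω₁) = (0.331771, 0.273150) ; Y_{3,1}(Ω₂) = (0.444372, 0.017521) ; Δ = (0.142644, 0.127193)
  [+2]  conj(Y_{3,2})(Ω₁) = (0.033589, 0.171679) ; Y_{3,2}(Ω₂) = (0.224270, 0.017712) ; Δ = (0.004492, 0.039097)
  [+3]  conj(Y_{3,3})(Ω₁) = (-0.016460, 0.030448) ; Y_{3,3}(Ω₂) = (0.053363, 0.006338) ; Δ = (-0.001071, 0.001520)
Total Σ_m = (0.374362, -0.000000). Multiply by 1.795196: (0.672053, -0.000000). P_3(cos γ) = 0.672053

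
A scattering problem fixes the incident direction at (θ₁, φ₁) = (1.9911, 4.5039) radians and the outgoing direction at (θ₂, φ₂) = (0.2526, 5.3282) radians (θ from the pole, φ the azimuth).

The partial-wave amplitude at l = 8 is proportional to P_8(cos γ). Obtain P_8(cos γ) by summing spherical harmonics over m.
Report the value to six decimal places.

-0.131631

Expand P_8 via completeness: Σ_{m} conj(Y_{8,m}) at Ω₁ times Y_{8,m} at Ω₂ —
  [-8]  conj(Y_{8,-8})(Ω₁) = -0.024122-0.247600i ; Y_{8,-8}(Ω₂) = +0.000002+0.000008i ; Δ = +0.000002-0.000001i
  [-7]  conj(Y_{8,-7})(Ω₁) = -0.441987-0.049430i ; Y_{8,-7}(Ω₂) = +0.000112+0.000048i ; Δ = -0.000047-0.000027i
  [-6]  conj(Y_{8,-6})(Ω₁) = -0.102629+0.309835i ; Y_{8,-6}(Ω₂) = +0.001019-0.000630i ; Δ = +0.000090+0.000380i
  [-5]  conj(Y_{8,-5})(Ω₁) = -0.091344-0.053318i ; Y_{8,-5}(Ω₂) = +0.000531-0.008477i ; Δ = -0.000500+0.000746i
  [-4]  conj(Y_{8,-4})(Ω₁) = -0.241153+0.265789i ; Y_{8,-4}(Ω₂) = -0.034690-0.027958i ; Δ = +0.015796-0.002478i
  [-3]  conj(Y_{8,-3})(Ω₁) = +0.039342+0.054476i ; Y_{8,-3}(Ω₂) = -0.163890+0.046531i ; Δ = -0.008983-0.007097i
  [-2]  conj(Y_{8,-2})(Ω₁) = -0.292584+0.129601i ; Y_{8,-2}(Ω₂) = -0.148054+0.419645i ; Δ = -0.011068-0.141970i
  [-1]  conj(Y_{8,-1})(Ω₁) = +0.027658+0.130732i ; Y_{8,-1}(Ω₂) = +0.380548+0.537798i ; Δ = -0.059782+0.064624i
  [+0]  conj(Y_{8,0})(Ω₁) = -0.301451-0.000000i ; Y_{8,0}(Ω₂) = +0.162844+0.000000i ; Δ = -0.049089-0.000000i
  [+1]  conj(Y_{8,1})(Ω₁) = -0.027658+0.130732i ; Y_{8,1}(Ω₂) = -0.380548+0.537798i ; Δ = -0.059782-0.064624i
  [+2]  conj(Y_{8,2})(Ω₁) = -0.292584-0.129601i ; Y_{8,2}(Ω₂) = -0.148054-0.419645i ; Δ = -0.011068+0.141970i
  [+3]  conj(Y_{8,3})(Ω₁) = -0.039342+0.054476i ; Y_{8,3}(Ω₂) = +0.163890+0.046531i ; Δ = -0.008983+0.007097i
  [+4]  conj(Y_{8,4})(Ω₁) = -0.241153-0.265789i ; Y_{8,4}(Ω₂) = -0.034690+0.027958i ; Δ = +0.015796+0.002478i
  [+5]  conj(Y_{8,5})(Ω₁) = +0.091344-0.053318i ; Y_{8,5}(Ω₂) = -0.000531-0.008477i ; Δ = -0.000500-0.000746i
  [+6]  conj(Y_{8,6})(Ω₁) = -0.102629-0.309835i ; Y_{8,6}(Ω₂) = +0.001019+0.000630i ; Δ = +0.000090-0.000380i
  [+7]  conj(Y_{8,7})(Ω₁) = +0.441987-0.049430i ; Y_{8,7}(Ω₂) = -0.000112+0.000048i ; Δ = -0.000047+0.000027i
  [+8]  conj(Y_{8,8})(Ω₁) = -0.024122+0.247600i ; Y_{8,8}(Ω₂) = +0.000002-0.000008i ; Δ = +0.000002+0.000001i
Total Σ_m = -0.178073-0.000000i. Multiply by 0.739198: -0.131631-0.000000i. P_8(cos γ) = -0.131631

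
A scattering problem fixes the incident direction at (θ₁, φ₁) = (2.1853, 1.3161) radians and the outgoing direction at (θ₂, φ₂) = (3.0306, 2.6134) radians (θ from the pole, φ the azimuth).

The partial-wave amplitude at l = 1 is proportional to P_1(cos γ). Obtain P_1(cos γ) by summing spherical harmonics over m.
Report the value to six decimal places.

0.597450

Expand P_1 via completeness: Σ_{m} conj(Y_{1,m}) at Ω₁ times Y_{1,m} at Ω₂ —
  m=-1: Y*=+0.071123+0.273183i  Y=-0.033053-0.019286i  product +0.002918-0.010401i
  m=+0: Y*=-0.281705-0.000000i  Y=-0.485596+0.000000i  product +0.136795+0.000000i
  m=+1: Y*=-0.071123+0.273183i  Y=+0.033053-0.019286i  product +0.002918+0.010401i
Total Σ_m = +0.142631+0.000000i. Multiply by 4.188790: +0.597450+0.000000i. P_1(cos γ) = 0.597450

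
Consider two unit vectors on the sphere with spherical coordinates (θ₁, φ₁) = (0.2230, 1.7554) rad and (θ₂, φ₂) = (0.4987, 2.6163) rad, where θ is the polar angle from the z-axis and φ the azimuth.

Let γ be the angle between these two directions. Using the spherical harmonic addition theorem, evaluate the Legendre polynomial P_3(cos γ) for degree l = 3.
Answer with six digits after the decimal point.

Addition theorem: P_3(cos γ) = (4π/7) Σ_m Y*_{lm}(Ω₁) Y_{lm}(Ω₂), m = −3…3:
  term(m=-3) = (-0.000175, -0.000109)   from Y*(Ω₁)=(0.002374, -0.003838), Y(Ω₂)=(0.000232, -0.045648)
  term(m=-2) = (-0.001506, -0.009895)   from Y*(Ω₁)=(-0.045463, -0.017592), Y(Ω₂)=(0.102053, 0.178152)
  term(m=-1) = (0.077235, -0.089876)   from Y*(Ω₁)=(-0.049269, 0.263854), Y(Ω₂)=(-0.381969, -0.221393)
  term(m=+0) = (0.179271, 0.000000)   from Y*(Ω₁)=(0.638871, -0.000000), Y(Ω₂)=(0.280605, 0.000000)
  term(m=+1) = (0.077235, 0.089876)   from Y*(Ω₁)=(0.049269, 0.263854), Y(Ω₂)=(0.381969, -0.221393)
  term(m=+2) = (-0.001506, 0.009895)   from Y*(Ω₁)=(-0.045463, 0.017592), Y(Ω₂)=(0.102053, -0.178152)
  term(m=+3) = (-0.000175, 0.000109)   from Y*(Ω₁)=(-0.002374, -0.003838), Y(Ω₂)=(-0.000232, -0.045648)
Accumulated sum (0.330380, -0.000000); after 4π/(2l+1) scaling, (0.593096, -0.000000) ⇒ P_3 = 0.593096

0.593096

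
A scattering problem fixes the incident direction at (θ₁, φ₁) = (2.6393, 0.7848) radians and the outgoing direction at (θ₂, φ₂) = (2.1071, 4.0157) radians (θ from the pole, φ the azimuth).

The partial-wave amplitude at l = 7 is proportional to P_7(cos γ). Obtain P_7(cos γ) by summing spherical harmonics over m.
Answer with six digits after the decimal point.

Addition theorem: P_7(cos γ) = (4π/15) Σ_m Y*_{lm}(Ω₁) Y_{lm}(Ω₂), m = −7…7:
  [-7]  conj(Y_{7,-7})(Ω₁) = +0.002111-0.002128i ; Y_{7,-7}(Ω₂) = -0.171077-0.028387i ; Δ = -0.000422+0.000304i
  [-6]  conj(Y_{7,-6})(Ω₁) = +0.000073+0.020419i ; Y_{7,-6}(Ω₂) = -0.195732-0.332341i ; Δ = +0.006772-0.004021i
  [-5]  conj(Y_{7,-5})(Ω₁) = -0.060487-0.060126i ; Y_{7,-5}(Ω₂) = +0.138215-0.388438i ; Δ = -0.031716+0.015185i
  [-4]  conj(Y_{7,-4})(Ω₁) = +0.241429-0.000578i ; Y_{7,-4}(Ω₂) = +0.075654-0.028031i ; Δ = +0.018249-0.006811i
  [-3]  conj(Y_{7,-3})(Ω₁) = -0.319713+0.320862i ; Y_{7,-3}(Ω₂) = -0.273561-0.156366i ; Δ = +0.137633-0.037783i
  [-2]  conj(Y_{7,-2})(Ω₁) = -0.000566-0.473240i ; Y_{7,-2}(Ω₂) = -0.041407-0.230930i ; Δ = -0.109262+0.019726i
  [-1]  conj(Y_{7,-1})(Ω₁) = +0.023432+0.023404i ; Y_{7,-1}(Ω₂) = -0.145848+0.174325i ; Δ = -0.007497+0.000671i
  [+0]  conj(Y_{7,0})(Ω₁) = +0.448599-0.000000i ; Y_{7,0}(Ω₂) = -0.266493+0.000000i ; Δ = -0.119549+0.000000i
  [+1]  conj(Y_{7,1})(Ω₁) = -0.023432+0.023404i ; Y_{7,1}(Ω₂) = +0.145848+0.174325i ; Δ = -0.007497-0.000671i
  [+2]  conj(Y_{7,2})(Ω₁) = -0.000566+0.473240i ; Y_{7,2}(Ω₂) = -0.041407+0.230930i ; Δ = -0.109262-0.019726i
  [+3]  conj(Y_{7,3})(Ω₁) = +0.319713+0.320862i ; Y_{7,3}(Ω₂) = +0.273561-0.156366i ; Δ = +0.137633+0.037783i
  [+4]  conj(Y_{7,4})(Ω₁) = +0.241429+0.000578i ; Y_{7,4}(Ω₂) = +0.075654+0.028031i ; Δ = +0.018249+0.006811i
  [+5]  conj(Y_{7,5})(Ω₁) = +0.060487-0.060126i ; Y_{7,5}(Ω₂) = -0.138215-0.388438i ; Δ = -0.031716-0.015185i
  [+6]  conj(Y_{7,6})(Ω₁) = +0.000073-0.020419i ; Y_{7,6}(Ω₂) = -0.195732+0.332341i ; Δ = +0.006772+0.004021i
  [+7]  conj(Y_{7,7})(Ω₁) = -0.002111-0.002128i ; Y_{7,7}(Ω₂) = +0.171077-0.028387i ; Δ = -0.000422-0.000304i
Accumulated sum -0.092035+0.000000i; after 4π/(2l+1) scaling, -0.077103+0.000000i ⇒ P_7 = -0.077103

-0.077103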